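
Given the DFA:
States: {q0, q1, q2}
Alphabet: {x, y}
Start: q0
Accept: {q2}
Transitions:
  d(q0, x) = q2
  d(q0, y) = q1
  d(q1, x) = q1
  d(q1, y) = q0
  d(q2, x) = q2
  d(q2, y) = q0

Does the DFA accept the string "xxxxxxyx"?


Trace: q0 -> q2 -> q2 -> q2 -> q2 -> q2 -> q2 -> q0 -> q2
Final state: q2
Accept states: {q2}

Yes, accepted (final state q2 is an accept state)


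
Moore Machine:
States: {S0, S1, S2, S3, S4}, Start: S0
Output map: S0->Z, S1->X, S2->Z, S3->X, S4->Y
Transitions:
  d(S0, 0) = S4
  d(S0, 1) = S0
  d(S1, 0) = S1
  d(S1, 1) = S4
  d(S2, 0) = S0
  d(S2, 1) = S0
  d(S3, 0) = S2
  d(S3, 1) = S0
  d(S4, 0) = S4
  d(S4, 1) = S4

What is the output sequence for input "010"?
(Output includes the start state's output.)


Start: S0 (output Z)
  --0--> S4 (output Y)
  --1--> S4 (output Y)
  --0--> S4 (output Y)

"ZYYY"


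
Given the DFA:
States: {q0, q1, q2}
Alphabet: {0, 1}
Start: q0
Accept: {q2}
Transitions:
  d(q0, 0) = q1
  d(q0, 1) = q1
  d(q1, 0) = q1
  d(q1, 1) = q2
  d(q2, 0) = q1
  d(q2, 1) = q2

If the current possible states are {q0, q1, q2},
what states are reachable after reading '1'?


Apply transition on '1' from each current state:
  d(q0, 1) = q1
  d(q1, 1) = q2
  d(q2, 1) = q2

{q1, q2}


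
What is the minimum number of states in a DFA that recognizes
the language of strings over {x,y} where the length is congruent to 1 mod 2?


States track (length) mod 2.
Need 2 states: one per remainder 0..1; accept = remainder 1.

2


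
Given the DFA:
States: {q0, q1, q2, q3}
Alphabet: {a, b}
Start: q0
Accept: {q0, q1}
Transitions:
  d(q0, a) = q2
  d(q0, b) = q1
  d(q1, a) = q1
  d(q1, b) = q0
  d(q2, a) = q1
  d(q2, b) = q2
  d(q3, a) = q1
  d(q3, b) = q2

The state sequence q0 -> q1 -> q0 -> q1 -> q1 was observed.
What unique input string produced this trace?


Trace back each transition to find the symbol:
  q0 --[b]--> q1
  q1 --[b]--> q0
  q0 --[b]--> q1
  q1 --[a]--> q1

"bbba"


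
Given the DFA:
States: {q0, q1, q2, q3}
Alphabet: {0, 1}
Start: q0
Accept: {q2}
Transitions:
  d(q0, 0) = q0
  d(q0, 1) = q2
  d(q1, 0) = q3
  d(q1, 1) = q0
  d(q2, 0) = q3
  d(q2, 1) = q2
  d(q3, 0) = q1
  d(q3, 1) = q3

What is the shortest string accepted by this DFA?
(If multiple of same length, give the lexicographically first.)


BFS by string length (lex-first path to each state shown):
  len 0: q0<-""
  len 1: q0<-"0", q2<-"1"
Found accept state at length 1.

"1"


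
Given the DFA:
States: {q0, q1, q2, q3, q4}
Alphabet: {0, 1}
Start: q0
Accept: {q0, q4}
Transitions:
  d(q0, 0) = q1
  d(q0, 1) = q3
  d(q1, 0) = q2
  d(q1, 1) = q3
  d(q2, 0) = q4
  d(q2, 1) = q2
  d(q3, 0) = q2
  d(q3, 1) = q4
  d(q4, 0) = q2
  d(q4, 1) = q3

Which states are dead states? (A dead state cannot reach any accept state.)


Forward reachability from each state:
  q0 -> reaches accept state q0 (live)
  q1 -> reaches accept state q4 (live)
  q2 -> reaches accept state q4 (live)
  q3 -> reaches accept state q4 (live)
  q4 -> reaches accept state q4 (live)

None (all states can reach an accept state)


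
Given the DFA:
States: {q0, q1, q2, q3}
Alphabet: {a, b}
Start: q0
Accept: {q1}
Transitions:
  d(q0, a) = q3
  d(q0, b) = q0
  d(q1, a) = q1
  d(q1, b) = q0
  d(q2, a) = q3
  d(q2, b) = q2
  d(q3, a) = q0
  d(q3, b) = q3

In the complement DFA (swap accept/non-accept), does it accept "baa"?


Trace: q0 -> q0 -> q3 -> q0
Final: q0
Original accept: {q1}
Complement: q0 is not in original accept

Yes, complement accepts (original rejects)


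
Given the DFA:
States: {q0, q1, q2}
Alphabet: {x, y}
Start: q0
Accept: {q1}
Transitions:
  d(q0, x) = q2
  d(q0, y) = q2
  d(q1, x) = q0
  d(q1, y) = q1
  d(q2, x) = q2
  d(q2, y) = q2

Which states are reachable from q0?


BFS from q0:
  layer 0: {q0}
  layer 1: {q2}

{q0, q2}


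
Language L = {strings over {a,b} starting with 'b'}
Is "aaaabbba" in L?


first symbol = 'a'

No, "aaaabbba" is not in L


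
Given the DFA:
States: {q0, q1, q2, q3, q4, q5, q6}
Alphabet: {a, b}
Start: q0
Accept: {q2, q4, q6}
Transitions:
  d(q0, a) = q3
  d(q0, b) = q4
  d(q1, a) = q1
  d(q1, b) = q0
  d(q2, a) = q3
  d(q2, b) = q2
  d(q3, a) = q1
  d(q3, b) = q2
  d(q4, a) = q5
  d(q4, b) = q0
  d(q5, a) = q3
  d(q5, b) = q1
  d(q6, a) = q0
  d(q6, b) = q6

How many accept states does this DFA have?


Accept states listed: {q2, q4, q6}
Counting: q2(1) q4(2) q6(3)

3


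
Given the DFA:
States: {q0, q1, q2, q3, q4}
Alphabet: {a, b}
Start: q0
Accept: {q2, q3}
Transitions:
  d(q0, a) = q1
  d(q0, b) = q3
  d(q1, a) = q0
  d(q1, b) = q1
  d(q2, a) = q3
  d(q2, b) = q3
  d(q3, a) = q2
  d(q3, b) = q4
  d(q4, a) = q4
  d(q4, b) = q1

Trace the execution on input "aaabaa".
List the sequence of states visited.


Input: aaabaa
d(q0, a) = q1
d(q1, a) = q0
d(q0, a) = q1
d(q1, b) = q1
d(q1, a) = q0
d(q0, a) = q1


q0 -> q1 -> q0 -> q1 -> q1 -> q0 -> q1


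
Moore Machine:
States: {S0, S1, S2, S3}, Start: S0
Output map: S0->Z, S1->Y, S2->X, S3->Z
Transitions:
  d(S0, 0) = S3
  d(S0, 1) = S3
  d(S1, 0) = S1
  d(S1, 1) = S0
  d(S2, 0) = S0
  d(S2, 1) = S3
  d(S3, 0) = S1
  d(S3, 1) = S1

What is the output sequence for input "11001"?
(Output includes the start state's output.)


Start: S0 (output Z)
  --1--> S3 (output Z)
  --1--> S1 (output Y)
  --0--> S1 (output Y)
  --0--> S1 (output Y)
  --1--> S0 (output Z)

"ZZYYYZ"


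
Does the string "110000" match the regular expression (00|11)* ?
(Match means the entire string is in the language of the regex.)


|string| = 6; first = '1'; last = '0'

Yes, "110000" matches (00|11)*


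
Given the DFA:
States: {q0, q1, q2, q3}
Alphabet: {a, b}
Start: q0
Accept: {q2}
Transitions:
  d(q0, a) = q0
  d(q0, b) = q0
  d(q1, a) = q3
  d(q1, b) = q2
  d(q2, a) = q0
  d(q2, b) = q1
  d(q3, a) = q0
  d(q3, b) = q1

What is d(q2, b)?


Looking up transition d(q2, b)

q1


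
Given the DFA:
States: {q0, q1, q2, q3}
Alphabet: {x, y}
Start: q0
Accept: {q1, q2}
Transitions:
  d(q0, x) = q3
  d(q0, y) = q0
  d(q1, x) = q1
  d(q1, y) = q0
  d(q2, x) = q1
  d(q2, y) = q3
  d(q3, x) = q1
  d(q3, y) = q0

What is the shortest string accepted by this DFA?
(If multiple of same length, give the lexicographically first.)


BFS by string length (lex-first path to each state shown):
  len 0: q0<-""
  len 1: q0<-"y", q3<-"x"
  len 2: q0<-"xy", q1<-"xx", q3<-"yx"
Found accept state at length 2.

"xx"


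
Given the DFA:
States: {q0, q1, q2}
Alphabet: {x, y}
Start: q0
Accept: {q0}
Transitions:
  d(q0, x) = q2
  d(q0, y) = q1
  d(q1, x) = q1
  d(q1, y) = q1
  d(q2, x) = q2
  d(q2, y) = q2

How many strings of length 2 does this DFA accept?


Enumerating all length-2 strings:
  "xx" -> q2 [reject]
  "xy" -> q2 [reject]
  "yx" -> q1 [reject]
  "yy" -> q1 [reject]

0 out of 4


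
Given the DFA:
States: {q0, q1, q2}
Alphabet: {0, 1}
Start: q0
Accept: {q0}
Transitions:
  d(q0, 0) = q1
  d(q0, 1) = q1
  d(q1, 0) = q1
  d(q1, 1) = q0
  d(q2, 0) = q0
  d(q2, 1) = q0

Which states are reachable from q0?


BFS from q0:
  layer 0: {q0}
  layer 1: {q1}

{q0, q1}


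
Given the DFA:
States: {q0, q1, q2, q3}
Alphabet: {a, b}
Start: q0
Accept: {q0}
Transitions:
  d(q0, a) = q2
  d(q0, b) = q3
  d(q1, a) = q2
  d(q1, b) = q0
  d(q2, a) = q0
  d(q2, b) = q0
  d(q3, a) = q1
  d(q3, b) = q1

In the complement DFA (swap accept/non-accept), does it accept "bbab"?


Trace: q0 -> q3 -> q1 -> q2 -> q0
Final: q0
Original accept: {q0}
Complement: q0 is in original accept

No, complement rejects (original accepts)


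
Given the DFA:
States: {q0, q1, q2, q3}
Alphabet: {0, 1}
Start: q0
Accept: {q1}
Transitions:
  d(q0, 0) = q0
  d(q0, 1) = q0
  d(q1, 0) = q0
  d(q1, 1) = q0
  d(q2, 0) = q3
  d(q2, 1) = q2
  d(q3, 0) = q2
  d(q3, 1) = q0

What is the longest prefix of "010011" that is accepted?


Run the DFA, marking each prefix where the state is accepting:
  "" -> q0 [reject]
  "0" -> q0 [reject]
  "01" -> q0 [reject]
  "010" -> q0 [reject]
  "0100" -> q0 [reject]
  "01001" -> q0 [reject]
  "010011" -> q0 [reject]

No prefix is accepted


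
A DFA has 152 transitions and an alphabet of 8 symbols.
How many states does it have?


Each state has exactly one transition per symbol.
states = transitions / |alphabet| = 152 / 8 = 19

19


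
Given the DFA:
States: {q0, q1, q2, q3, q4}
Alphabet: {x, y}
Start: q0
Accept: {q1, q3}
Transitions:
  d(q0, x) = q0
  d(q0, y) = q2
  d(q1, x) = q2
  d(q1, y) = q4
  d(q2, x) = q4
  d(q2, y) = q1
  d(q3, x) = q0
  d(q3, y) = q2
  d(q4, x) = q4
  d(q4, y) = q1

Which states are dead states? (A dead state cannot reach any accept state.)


Forward reachability from each state:
  q0 -> reaches accept state q1 (live)
  q1 -> reaches accept state q1 (live)
  q2 -> reaches accept state q1 (live)
  q3 -> reaches accept state q1 (live)
  q4 -> reaches accept state q1 (live)

None (all states can reach an accept state)


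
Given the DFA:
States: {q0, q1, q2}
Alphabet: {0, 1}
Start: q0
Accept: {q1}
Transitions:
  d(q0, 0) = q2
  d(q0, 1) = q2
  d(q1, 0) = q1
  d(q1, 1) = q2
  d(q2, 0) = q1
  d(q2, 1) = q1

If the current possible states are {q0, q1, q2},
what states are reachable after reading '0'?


Apply transition on '0' from each current state:
  d(q0, 0) = q2
  d(q1, 0) = q1
  d(q2, 0) = q1

{q1, q2}


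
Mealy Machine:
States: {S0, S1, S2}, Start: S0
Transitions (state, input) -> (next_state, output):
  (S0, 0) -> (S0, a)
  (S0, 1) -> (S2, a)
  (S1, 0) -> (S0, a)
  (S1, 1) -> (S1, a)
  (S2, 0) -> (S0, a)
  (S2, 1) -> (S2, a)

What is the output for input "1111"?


Step-by-step:
  (S0, 1) -> (S2, a)
  (S2, 1) -> (S2, a)
  (S2, 1) -> (S2, a)
  (S2, 1) -> (S2, a)

"aaaa"


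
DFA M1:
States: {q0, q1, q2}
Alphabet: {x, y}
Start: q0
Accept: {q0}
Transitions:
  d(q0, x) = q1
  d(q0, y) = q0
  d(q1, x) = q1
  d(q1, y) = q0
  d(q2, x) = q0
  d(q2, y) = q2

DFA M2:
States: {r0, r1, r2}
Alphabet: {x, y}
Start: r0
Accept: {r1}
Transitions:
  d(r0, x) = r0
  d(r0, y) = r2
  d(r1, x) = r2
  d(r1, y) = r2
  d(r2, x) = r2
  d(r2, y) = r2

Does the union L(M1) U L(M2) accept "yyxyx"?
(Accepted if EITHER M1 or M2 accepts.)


M1: final=q1 accepted=False
M2: final=r2 accepted=False

No, union rejects (neither accepts)


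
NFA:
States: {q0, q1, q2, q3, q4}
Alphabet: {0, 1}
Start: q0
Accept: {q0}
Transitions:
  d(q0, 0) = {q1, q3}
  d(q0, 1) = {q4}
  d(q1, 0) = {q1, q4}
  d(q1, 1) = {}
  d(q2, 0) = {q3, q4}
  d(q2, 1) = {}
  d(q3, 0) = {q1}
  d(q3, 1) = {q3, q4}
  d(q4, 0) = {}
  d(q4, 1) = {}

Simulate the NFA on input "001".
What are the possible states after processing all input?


Start: {q0}
  --0--> {q1, q3}
  --0--> {q1, q4}
  --1--> {}

{} (empty set, no valid transitions)


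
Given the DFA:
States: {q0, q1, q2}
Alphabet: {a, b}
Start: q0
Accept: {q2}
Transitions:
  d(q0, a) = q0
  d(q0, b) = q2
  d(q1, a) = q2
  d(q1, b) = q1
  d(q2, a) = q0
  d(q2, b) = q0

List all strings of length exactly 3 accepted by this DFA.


All strings of length 3: 8 total
Accepted: 3

"aab", "bab", "bbb"


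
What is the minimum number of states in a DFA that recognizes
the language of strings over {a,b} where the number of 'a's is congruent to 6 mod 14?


States track (count of 'a') mod 14.
Need 14 states: one per remainder 0..13; accept = remainder 6.

14


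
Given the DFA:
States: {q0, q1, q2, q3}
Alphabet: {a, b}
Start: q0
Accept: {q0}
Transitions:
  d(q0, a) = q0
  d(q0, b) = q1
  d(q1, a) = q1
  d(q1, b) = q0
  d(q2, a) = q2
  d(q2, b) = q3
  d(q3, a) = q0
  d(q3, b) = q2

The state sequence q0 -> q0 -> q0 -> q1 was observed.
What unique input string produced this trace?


Trace back each transition to find the symbol:
  q0 --[a]--> q0
  q0 --[a]--> q0
  q0 --[b]--> q1

"aab"


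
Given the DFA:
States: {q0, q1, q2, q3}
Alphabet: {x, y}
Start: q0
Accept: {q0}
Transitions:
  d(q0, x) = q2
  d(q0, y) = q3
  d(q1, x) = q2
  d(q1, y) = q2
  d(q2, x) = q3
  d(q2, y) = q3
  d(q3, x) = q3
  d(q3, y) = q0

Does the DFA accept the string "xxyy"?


Trace: q0 -> q2 -> q3 -> q0 -> q3
Final state: q3
Accept states: {q0}

No, rejected (final state q3 is not an accept state)


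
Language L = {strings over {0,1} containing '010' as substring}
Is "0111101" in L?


'010' does not occur

No, "0111101" is not in L


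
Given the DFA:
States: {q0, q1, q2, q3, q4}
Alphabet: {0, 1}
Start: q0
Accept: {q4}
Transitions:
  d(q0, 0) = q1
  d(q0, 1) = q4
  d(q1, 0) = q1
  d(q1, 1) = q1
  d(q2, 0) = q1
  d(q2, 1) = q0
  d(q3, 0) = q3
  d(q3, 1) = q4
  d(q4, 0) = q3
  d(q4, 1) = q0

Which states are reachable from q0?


BFS from q0:
  layer 0: {q0}
  layer 1: {q1, q4}
  layer 2: {q3}

{q0, q1, q3, q4}


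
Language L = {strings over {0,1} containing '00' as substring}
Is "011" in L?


'00' does not occur

No, "011" is not in L


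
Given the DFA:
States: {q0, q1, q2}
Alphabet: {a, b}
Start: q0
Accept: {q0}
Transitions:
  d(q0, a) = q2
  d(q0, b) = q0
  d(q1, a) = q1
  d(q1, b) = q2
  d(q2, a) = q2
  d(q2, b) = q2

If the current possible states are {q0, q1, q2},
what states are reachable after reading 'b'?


Apply transition on 'b' from each current state:
  d(q0, b) = q0
  d(q1, b) = q2
  d(q2, b) = q2

{q0, q2}


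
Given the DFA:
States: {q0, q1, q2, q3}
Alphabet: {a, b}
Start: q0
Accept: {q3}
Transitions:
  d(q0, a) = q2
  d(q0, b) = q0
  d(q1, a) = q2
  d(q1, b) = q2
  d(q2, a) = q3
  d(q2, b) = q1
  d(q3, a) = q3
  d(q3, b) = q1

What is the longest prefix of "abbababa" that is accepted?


Run the DFA, marking each prefix where the state is accepting:
  "" -> q0 [reject]
  "a" -> q2 [reject]
  "ab" -> q1 [reject]
  "abb" -> q2 [reject]
  "abba" -> q3 [accept]
  "abbab" -> q1 [reject]
  "abbaba" -> q2 [reject]
  "abbabab" -> q1 [reject]
  "abbababa" -> q2 [reject]

"abba"


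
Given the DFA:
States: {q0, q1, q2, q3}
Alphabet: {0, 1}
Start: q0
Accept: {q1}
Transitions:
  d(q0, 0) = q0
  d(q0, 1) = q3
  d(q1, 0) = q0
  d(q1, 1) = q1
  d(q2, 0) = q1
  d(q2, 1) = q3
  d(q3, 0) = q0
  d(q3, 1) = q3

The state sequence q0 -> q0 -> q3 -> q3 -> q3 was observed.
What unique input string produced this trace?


Trace back each transition to find the symbol:
  q0 --[0]--> q0
  q0 --[1]--> q3
  q3 --[1]--> q3
  q3 --[1]--> q3

"0111"


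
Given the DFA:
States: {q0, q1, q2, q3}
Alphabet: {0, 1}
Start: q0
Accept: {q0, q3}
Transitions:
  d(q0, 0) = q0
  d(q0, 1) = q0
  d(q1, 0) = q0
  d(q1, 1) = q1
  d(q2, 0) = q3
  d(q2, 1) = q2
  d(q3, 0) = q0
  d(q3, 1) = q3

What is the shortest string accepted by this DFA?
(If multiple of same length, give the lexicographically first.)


BFS by string length (lex-first path to each state shown):
  len 0: q0<-""
Found accept state at length 0.

"" (empty string)


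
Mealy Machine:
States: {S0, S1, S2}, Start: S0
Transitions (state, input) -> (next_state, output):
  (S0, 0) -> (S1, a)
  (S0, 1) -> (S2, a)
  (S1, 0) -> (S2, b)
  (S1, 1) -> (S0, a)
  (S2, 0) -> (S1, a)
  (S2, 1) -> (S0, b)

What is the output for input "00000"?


Step-by-step:
  (S0, 0) -> (S1, a)
  (S1, 0) -> (S2, b)
  (S2, 0) -> (S1, a)
  (S1, 0) -> (S2, b)
  (S2, 0) -> (S1, a)

"ababa"


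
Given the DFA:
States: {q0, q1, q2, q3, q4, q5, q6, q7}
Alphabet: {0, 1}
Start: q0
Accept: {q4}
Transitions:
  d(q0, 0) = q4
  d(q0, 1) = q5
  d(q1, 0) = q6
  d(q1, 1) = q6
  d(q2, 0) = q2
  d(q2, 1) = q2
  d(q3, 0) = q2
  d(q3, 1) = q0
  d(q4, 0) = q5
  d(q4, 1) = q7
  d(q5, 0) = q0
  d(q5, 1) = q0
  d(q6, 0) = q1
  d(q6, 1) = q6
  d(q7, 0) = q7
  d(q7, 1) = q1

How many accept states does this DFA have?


Accept states listed: {q4}
Counting: q4(1)

1


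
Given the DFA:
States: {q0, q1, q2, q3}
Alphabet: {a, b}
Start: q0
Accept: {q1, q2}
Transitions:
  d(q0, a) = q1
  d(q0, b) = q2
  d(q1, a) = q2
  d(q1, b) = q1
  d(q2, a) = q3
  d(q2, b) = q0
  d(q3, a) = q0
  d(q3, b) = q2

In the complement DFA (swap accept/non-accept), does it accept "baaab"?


Trace: q0 -> q2 -> q3 -> q0 -> q1 -> q1
Final: q1
Original accept: {q1, q2}
Complement: q1 is in original accept

No, complement rejects (original accepts)


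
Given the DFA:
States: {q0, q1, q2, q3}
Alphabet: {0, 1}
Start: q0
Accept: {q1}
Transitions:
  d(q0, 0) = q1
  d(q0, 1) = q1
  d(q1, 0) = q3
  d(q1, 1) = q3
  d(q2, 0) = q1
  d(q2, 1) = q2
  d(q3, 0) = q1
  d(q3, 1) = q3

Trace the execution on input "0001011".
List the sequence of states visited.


Input: 0001011
d(q0, 0) = q1
d(q1, 0) = q3
d(q3, 0) = q1
d(q1, 1) = q3
d(q3, 0) = q1
d(q1, 1) = q3
d(q3, 1) = q3


q0 -> q1 -> q3 -> q1 -> q3 -> q1 -> q3 -> q3


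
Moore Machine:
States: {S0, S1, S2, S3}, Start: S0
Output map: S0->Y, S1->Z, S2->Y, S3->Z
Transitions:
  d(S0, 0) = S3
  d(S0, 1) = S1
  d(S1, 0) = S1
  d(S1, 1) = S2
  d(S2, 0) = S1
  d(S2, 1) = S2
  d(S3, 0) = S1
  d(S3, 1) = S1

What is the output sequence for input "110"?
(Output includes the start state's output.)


Start: S0 (output Y)
  --1--> S1 (output Z)
  --1--> S2 (output Y)
  --0--> S1 (output Z)

"YZYZ"


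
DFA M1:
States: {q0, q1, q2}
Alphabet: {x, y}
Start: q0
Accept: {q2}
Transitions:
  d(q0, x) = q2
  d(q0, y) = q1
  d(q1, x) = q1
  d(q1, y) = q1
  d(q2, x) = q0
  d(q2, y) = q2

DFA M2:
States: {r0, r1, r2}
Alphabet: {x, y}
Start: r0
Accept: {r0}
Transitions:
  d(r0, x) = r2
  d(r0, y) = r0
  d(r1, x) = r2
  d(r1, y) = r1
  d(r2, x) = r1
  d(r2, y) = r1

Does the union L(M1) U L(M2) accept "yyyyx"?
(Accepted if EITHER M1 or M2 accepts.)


M1: final=q1 accepted=False
M2: final=r2 accepted=False

No, union rejects (neither accepts)


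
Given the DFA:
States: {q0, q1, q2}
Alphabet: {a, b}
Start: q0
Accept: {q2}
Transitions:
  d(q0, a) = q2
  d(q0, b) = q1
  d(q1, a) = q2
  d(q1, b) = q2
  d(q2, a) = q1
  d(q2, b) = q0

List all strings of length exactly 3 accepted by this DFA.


All strings of length 3: 8 total
Accepted: 3

"aaa", "aab", "aba"


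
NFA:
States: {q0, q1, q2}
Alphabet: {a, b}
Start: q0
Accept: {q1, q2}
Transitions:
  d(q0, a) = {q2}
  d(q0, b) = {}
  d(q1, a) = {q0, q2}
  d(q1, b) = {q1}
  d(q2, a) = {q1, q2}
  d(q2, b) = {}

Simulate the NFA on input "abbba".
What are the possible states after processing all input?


Start: {q0}
  --a--> {q2}
  --b--> {}
  --b--> {}
  --b--> {}
  --a--> {}

{} (empty set, no valid transitions)


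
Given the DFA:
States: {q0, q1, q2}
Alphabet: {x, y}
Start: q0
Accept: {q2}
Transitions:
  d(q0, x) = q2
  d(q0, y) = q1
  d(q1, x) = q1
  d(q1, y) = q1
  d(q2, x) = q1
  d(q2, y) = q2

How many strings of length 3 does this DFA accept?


Enumerating all length-3 strings:
  "xxx" -> q1 [reject]
  "xxy" -> q1 [reject]
  "xyx" -> q1 [reject]
  "xyy" -> q2 [accept]
  "yxx" -> q1 [reject]
  "yxy" -> q1 [reject]
  "yyx" -> q1 [reject]
  "yyy" -> q1 [reject]

1 out of 8


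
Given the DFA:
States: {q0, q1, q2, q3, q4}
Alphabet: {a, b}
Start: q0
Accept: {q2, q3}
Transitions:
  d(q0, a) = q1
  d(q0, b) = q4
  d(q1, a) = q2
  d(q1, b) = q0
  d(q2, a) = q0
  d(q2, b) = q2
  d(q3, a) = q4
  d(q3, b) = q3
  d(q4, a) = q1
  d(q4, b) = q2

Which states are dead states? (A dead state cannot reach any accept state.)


Forward reachability from each state:
  q0 -> reaches accept state q2 (live)
  q1 -> reaches accept state q2 (live)
  q2 -> reaches accept state q2 (live)
  q3 -> reaches accept state q2 (live)
  q4 -> reaches accept state q2 (live)

None (all states can reach an accept state)


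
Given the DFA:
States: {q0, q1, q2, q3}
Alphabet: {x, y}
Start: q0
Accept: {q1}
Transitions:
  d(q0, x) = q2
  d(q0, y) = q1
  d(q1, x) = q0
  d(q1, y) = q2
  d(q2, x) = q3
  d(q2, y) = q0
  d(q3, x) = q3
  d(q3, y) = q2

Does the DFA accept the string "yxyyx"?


Trace: q0 -> q1 -> q0 -> q1 -> q2 -> q3
Final state: q3
Accept states: {q1}

No, rejected (final state q3 is not an accept state)


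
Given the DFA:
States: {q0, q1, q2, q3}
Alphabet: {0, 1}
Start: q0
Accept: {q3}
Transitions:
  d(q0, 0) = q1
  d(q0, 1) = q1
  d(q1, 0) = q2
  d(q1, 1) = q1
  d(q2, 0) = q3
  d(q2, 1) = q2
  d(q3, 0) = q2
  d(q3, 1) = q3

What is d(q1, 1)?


Looking up transition d(q1, 1)

q1


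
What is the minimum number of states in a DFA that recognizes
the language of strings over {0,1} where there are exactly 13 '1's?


States: count = 0, 1, ..., 13 (that's 14 states), plus a dead state for count > 13.
Total: 14 + 1 = 15. Accept = count-13 state.

15


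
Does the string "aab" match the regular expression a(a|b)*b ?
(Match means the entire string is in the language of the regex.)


|string| = 3; first = 'a'; last = 'b'

Yes, "aab" matches a(a|b)*b


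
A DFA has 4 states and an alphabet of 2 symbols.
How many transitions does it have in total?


Each state has exactly one transition per symbol.
4 * 2 = 8

8


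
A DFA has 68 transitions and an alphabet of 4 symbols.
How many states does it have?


Each state has exactly one transition per symbol.
states = transitions / |alphabet| = 68 / 4 = 17

17


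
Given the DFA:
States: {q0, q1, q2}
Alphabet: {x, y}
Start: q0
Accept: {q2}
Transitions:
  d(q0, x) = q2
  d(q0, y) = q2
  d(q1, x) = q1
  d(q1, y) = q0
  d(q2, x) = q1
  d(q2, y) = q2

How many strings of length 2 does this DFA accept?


Enumerating all length-2 strings:
  "xx" -> q1 [reject]
  "xy" -> q2 [accept]
  "yx" -> q1 [reject]
  "yy" -> q2 [accept]

2 out of 4


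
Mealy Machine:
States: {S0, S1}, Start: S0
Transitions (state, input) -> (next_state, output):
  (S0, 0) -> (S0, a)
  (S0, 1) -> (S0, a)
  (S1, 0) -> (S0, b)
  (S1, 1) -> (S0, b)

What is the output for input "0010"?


Step-by-step:
  (S0, 0) -> (S0, a)
  (S0, 0) -> (S0, a)
  (S0, 1) -> (S0, a)
  (S0, 0) -> (S0, a)

"aaaa"


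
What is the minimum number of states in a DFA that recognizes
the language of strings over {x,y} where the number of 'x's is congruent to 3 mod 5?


States track (count of 'x') mod 5.
Need 5 states: one per remainder 0..4; accept = remainder 3.

5


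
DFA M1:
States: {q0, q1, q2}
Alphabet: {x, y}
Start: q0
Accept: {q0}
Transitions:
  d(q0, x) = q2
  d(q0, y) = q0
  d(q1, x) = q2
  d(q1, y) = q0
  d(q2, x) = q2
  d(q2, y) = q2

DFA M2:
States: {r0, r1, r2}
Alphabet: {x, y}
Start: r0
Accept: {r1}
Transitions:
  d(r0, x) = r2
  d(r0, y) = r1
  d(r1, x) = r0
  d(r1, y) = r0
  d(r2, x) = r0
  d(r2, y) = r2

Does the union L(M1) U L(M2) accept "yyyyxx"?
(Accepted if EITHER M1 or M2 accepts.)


M1: final=q2 accepted=False
M2: final=r0 accepted=False

No, union rejects (neither accepts)


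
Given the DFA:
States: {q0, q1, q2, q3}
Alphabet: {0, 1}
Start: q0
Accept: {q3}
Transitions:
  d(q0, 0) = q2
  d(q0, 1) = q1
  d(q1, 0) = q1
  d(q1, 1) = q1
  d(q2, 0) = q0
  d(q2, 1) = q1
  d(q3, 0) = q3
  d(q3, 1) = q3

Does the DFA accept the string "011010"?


Trace: q0 -> q2 -> q1 -> q1 -> q1 -> q1 -> q1
Final state: q1
Accept states: {q3}

No, rejected (final state q1 is not an accept state)


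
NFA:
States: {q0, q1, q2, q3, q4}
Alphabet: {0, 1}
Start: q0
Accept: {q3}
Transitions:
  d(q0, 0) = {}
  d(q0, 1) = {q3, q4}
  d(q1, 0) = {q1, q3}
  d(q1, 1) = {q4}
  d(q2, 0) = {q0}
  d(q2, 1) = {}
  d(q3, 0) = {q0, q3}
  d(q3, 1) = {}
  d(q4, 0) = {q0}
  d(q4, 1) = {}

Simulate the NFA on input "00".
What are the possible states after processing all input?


Start: {q0}
  --0--> {}
  --0--> {}

{} (empty set, no valid transitions)


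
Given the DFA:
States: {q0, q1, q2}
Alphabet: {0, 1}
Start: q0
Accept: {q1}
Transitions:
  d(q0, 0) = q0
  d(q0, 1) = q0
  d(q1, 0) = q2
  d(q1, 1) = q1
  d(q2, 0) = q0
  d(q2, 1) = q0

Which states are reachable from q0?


BFS from q0:
  layer 0: {q0}

{q0}


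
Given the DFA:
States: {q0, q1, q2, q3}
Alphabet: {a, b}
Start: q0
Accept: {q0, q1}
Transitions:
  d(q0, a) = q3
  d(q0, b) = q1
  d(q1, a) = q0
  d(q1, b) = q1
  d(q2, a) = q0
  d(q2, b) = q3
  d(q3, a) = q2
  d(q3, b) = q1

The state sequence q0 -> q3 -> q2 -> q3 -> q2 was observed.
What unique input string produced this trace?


Trace back each transition to find the symbol:
  q0 --[a]--> q3
  q3 --[a]--> q2
  q2 --[b]--> q3
  q3 --[a]--> q2

"aaba"


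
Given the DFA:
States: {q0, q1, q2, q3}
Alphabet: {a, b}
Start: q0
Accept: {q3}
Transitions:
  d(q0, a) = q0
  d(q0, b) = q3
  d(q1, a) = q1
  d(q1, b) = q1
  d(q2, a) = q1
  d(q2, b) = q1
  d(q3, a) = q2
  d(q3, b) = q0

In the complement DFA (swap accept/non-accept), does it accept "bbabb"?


Trace: q0 -> q3 -> q0 -> q0 -> q3 -> q0
Final: q0
Original accept: {q3}
Complement: q0 is not in original accept

Yes, complement accepts (original rejects)


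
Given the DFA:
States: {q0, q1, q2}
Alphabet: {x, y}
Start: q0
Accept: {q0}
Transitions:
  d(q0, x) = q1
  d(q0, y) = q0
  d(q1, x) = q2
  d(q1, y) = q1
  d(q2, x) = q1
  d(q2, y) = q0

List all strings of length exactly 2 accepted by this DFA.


All strings of length 2: 4 total
Accepted: 1

"yy"


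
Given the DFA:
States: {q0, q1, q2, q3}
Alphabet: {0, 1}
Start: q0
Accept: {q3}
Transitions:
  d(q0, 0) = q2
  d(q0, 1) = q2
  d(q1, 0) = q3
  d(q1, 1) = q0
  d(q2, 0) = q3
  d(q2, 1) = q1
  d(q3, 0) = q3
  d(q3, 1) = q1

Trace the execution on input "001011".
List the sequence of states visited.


Input: 001011
d(q0, 0) = q2
d(q2, 0) = q3
d(q3, 1) = q1
d(q1, 0) = q3
d(q3, 1) = q1
d(q1, 1) = q0


q0 -> q2 -> q3 -> q1 -> q3 -> q1 -> q0


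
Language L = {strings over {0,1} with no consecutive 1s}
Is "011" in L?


'11' occurs at index 1

No, "011" is not in L


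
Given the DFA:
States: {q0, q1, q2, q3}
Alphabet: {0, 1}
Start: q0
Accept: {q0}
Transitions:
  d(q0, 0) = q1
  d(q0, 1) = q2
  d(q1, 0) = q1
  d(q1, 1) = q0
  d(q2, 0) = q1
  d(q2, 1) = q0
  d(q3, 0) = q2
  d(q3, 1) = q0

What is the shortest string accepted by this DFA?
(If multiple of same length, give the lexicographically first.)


BFS by string length (lex-first path to each state shown):
  len 0: q0<-""
Found accept state at length 0.

"" (empty string)


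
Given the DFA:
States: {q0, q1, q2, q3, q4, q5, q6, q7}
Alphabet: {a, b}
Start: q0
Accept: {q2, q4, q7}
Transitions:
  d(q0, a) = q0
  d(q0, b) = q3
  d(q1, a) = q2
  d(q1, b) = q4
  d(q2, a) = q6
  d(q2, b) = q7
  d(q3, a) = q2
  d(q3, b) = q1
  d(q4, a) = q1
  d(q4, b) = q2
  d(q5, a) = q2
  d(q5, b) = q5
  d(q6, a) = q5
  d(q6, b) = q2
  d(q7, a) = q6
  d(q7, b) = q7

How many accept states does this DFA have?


Accept states listed: {q2, q4, q7}
Counting: q2(1) q4(2) q7(3)

3


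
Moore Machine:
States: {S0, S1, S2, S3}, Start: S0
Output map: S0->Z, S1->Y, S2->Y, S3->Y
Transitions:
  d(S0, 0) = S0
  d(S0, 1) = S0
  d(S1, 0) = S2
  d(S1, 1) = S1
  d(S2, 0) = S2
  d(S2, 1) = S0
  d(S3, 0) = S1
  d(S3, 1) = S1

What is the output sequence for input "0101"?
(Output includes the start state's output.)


Start: S0 (output Z)
  --0--> S0 (output Z)
  --1--> S0 (output Z)
  --0--> S0 (output Z)
  --1--> S0 (output Z)

"ZZZZZ"


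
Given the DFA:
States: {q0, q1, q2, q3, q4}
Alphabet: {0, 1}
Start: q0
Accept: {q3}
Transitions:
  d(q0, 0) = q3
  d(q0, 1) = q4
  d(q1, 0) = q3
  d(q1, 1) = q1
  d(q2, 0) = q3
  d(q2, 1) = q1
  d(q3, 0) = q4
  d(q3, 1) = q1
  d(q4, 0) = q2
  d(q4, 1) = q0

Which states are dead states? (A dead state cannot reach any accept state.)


Forward reachability from each state:
  q0 -> reaches accept state q3 (live)
  q1 -> reaches accept state q3 (live)
  q2 -> reaches accept state q3 (live)
  q3 -> reaches accept state q3 (live)
  q4 -> reaches accept state q3 (live)

None (all states can reach an accept state)


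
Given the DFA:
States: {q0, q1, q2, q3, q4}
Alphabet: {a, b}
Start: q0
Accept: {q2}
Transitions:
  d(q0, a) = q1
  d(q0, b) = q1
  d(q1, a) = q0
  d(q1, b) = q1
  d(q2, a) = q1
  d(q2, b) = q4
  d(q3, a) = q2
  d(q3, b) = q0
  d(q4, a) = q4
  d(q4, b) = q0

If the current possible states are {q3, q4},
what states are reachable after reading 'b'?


Apply transition on 'b' from each current state:
  d(q3, b) = q0
  d(q4, b) = q0

{q0}


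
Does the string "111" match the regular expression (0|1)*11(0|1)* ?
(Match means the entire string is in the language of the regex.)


|string| = 3; first = '1'; last = '1'

Yes, "111" matches (0|1)*11(0|1)*


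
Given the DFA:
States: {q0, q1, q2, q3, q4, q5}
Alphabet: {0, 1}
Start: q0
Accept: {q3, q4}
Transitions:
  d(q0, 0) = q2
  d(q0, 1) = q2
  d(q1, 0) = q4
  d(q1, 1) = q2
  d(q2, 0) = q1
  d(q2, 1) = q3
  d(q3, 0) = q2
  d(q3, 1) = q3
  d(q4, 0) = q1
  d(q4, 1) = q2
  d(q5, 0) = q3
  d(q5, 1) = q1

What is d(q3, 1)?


Looking up transition d(q3, 1)

q3


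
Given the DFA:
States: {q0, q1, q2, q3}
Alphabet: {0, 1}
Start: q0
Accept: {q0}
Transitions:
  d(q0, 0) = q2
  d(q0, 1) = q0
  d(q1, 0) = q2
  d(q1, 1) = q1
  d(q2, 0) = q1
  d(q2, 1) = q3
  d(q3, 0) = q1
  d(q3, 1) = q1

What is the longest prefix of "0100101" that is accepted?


Run the DFA, marking each prefix where the state is accepting:
  "" -> q0 [accept]
  "0" -> q2 [reject]
  "01" -> q3 [reject]
  "010" -> q1 [reject]
  "0100" -> q2 [reject]
  "01001" -> q3 [reject]
  "010010" -> q1 [reject]
  "0100101" -> q1 [reject]

""


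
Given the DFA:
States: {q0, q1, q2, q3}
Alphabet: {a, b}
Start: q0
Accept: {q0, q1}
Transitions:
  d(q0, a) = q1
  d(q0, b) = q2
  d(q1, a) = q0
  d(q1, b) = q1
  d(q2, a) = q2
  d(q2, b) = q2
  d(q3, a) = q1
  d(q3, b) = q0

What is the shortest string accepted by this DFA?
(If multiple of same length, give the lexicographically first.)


BFS by string length (lex-first path to each state shown):
  len 0: q0<-""
Found accept state at length 0.

"" (empty string)


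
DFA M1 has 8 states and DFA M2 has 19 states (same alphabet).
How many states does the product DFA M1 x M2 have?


Product construction pairs every M1 state with every M2 state.
8 * 19 = 152

152


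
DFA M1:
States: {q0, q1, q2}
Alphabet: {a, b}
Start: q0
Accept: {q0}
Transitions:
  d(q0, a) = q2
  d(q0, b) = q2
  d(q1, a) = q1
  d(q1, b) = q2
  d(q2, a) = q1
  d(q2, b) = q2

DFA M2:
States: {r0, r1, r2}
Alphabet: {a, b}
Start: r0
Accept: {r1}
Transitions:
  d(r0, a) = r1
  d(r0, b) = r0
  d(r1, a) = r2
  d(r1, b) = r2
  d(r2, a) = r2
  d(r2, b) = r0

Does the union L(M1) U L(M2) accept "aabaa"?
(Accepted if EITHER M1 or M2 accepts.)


M1: final=q1 accepted=False
M2: final=r2 accepted=False

No, union rejects (neither accepts)


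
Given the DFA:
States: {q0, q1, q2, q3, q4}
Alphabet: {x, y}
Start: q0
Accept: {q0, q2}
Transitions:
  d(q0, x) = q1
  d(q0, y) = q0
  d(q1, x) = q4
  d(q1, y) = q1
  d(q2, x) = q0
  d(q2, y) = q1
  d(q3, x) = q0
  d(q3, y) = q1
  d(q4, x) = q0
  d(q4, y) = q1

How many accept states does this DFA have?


Accept states listed: {q0, q2}
Counting: q0(1) q2(2)

2


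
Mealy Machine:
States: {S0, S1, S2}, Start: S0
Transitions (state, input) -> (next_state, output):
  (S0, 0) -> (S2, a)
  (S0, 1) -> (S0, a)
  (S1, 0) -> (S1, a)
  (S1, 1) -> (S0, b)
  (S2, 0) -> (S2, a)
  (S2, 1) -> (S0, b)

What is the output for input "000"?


Step-by-step:
  (S0, 0) -> (S2, a)
  (S2, 0) -> (S2, a)
  (S2, 0) -> (S2, a)

"aaa"


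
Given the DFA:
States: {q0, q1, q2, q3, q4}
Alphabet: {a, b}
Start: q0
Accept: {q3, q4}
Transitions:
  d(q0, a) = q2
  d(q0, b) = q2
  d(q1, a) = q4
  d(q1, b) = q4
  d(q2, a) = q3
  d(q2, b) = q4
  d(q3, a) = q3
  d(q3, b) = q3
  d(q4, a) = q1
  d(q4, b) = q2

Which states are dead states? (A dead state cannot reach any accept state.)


Forward reachability from each state:
  q0 -> reaches accept state q3 (live)
  q1 -> reaches accept state q3 (live)
  q2 -> reaches accept state q3 (live)
  q3 -> reaches accept state q3 (live)
  q4 -> reaches accept state q3 (live)

None (all states can reach an accept state)


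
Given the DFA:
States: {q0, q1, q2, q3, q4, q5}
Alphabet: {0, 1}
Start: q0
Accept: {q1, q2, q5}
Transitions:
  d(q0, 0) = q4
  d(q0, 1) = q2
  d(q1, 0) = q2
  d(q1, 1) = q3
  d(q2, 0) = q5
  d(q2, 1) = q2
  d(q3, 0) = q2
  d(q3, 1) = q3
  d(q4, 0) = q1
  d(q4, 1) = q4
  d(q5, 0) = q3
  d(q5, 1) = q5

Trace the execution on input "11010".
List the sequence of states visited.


Input: 11010
d(q0, 1) = q2
d(q2, 1) = q2
d(q2, 0) = q5
d(q5, 1) = q5
d(q5, 0) = q3


q0 -> q2 -> q2 -> q5 -> q5 -> q3


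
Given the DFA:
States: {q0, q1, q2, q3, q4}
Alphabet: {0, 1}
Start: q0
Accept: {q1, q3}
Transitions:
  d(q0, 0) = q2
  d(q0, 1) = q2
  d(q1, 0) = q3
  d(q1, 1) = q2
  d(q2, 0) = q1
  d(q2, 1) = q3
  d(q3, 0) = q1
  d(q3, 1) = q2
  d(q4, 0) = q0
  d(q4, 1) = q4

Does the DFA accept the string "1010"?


Trace: q0 -> q2 -> q1 -> q2 -> q1
Final state: q1
Accept states: {q1, q3}

Yes, accepted (final state q1 is an accept state)


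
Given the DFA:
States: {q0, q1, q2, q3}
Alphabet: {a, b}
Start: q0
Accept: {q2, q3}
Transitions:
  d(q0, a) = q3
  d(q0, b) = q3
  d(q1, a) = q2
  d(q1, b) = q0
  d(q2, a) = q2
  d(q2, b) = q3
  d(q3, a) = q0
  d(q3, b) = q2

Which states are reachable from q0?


BFS from q0:
  layer 0: {q0}
  layer 1: {q3}
  layer 2: {q2}

{q0, q2, q3}


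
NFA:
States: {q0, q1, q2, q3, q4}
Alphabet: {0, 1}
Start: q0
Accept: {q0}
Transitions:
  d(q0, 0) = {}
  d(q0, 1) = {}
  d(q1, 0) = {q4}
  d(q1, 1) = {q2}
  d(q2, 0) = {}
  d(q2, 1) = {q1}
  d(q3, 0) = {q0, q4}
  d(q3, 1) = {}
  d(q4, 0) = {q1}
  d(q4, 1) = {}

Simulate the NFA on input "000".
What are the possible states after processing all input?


Start: {q0}
  --0--> {}
  --0--> {}
  --0--> {}

{} (empty set, no valid transitions)


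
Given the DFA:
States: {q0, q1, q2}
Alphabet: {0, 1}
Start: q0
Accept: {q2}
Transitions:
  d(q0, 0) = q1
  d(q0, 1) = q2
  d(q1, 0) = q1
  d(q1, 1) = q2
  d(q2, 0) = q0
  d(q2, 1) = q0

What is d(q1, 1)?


Looking up transition d(q1, 1)

q2


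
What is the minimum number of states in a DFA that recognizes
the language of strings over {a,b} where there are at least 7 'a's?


States: count = 0, 1, ..., 6, and a final '>= 7' state.
Total: 7 + 1 = 8. Accept = '>= 7' state.

8


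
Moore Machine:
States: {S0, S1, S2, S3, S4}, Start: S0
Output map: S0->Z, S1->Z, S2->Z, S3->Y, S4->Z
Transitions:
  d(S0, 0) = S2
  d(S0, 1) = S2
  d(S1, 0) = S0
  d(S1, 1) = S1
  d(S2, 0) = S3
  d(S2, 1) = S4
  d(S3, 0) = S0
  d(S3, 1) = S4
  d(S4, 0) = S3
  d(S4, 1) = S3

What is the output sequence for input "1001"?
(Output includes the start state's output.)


Start: S0 (output Z)
  --1--> S2 (output Z)
  --0--> S3 (output Y)
  --0--> S0 (output Z)
  --1--> S2 (output Z)

"ZZYZZ"


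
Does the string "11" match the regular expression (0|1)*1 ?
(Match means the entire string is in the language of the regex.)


|string| = 2; first = '1'; last = '1'

Yes, "11" matches (0|1)*1


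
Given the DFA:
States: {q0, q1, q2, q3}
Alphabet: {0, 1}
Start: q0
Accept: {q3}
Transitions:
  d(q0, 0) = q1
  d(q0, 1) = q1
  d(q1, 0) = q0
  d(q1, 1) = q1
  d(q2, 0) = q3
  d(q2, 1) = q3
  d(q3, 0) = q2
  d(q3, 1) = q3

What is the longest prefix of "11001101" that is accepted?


Run the DFA, marking each prefix where the state is accepting:
  "" -> q0 [reject]
  "1" -> q1 [reject]
  "11" -> q1 [reject]
  "110" -> q0 [reject]
  "1100" -> q1 [reject]
  "11001" -> q1 [reject]
  "110011" -> q1 [reject]
  "1100110" -> q0 [reject]
  "11001101" -> q1 [reject]

No prefix is accepted


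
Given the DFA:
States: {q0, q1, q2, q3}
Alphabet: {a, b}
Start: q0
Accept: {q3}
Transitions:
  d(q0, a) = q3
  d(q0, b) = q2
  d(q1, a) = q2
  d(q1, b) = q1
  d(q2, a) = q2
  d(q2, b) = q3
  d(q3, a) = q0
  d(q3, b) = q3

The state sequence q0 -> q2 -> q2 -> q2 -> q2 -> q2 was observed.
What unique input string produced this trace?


Trace back each transition to find the symbol:
  q0 --[b]--> q2
  q2 --[a]--> q2
  q2 --[a]--> q2
  q2 --[a]--> q2
  q2 --[a]--> q2

"baaaa"


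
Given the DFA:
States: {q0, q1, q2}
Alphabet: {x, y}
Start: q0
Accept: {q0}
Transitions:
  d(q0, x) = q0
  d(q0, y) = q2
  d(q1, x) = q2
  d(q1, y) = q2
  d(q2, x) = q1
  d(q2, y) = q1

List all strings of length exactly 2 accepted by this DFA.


All strings of length 2: 4 total
Accepted: 1

"xx"


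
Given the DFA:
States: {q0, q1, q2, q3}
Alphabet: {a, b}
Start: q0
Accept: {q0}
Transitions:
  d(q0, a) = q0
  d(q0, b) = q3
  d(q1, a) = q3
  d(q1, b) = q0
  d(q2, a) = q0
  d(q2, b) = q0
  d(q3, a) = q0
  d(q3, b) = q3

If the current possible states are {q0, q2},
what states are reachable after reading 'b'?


Apply transition on 'b' from each current state:
  d(q0, b) = q3
  d(q2, b) = q0

{q0, q3}


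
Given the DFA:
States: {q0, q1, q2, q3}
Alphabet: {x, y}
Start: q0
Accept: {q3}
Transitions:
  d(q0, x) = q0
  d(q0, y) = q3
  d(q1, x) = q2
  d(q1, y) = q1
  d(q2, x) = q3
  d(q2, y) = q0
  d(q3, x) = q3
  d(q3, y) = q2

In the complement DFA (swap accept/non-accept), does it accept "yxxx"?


Trace: q0 -> q3 -> q3 -> q3 -> q3
Final: q3
Original accept: {q3}
Complement: q3 is in original accept

No, complement rejects (original accepts)


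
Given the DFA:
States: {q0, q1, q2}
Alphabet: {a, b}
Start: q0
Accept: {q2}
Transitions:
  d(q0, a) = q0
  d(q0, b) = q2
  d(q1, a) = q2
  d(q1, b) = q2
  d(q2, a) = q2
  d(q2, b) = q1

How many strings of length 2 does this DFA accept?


Enumerating all length-2 strings:
  "aa" -> q0 [reject]
  "ab" -> q2 [accept]
  "ba" -> q2 [accept]
  "bb" -> q1 [reject]

2 out of 4


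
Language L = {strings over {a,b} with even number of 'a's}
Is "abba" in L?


count('a') = 2; 2 mod 2 = 0

Yes, "abba" is in L


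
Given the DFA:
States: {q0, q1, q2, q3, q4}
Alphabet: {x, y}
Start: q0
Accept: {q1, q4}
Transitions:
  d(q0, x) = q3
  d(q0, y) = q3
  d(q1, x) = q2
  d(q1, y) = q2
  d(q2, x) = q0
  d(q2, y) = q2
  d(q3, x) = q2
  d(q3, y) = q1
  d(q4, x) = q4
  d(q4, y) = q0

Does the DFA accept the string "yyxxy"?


Trace: q0 -> q3 -> q1 -> q2 -> q0 -> q3
Final state: q3
Accept states: {q1, q4}

No, rejected (final state q3 is not an accept state)


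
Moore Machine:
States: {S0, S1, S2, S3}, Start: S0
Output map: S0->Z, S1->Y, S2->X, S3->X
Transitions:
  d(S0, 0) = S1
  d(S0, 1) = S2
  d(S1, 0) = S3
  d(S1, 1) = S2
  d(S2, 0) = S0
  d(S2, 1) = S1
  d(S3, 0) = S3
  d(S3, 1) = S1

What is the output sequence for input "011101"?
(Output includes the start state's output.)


Start: S0 (output Z)
  --0--> S1 (output Y)
  --1--> S2 (output X)
  --1--> S1 (output Y)
  --1--> S2 (output X)
  --0--> S0 (output Z)
  --1--> S2 (output X)

"ZYXYXZX"


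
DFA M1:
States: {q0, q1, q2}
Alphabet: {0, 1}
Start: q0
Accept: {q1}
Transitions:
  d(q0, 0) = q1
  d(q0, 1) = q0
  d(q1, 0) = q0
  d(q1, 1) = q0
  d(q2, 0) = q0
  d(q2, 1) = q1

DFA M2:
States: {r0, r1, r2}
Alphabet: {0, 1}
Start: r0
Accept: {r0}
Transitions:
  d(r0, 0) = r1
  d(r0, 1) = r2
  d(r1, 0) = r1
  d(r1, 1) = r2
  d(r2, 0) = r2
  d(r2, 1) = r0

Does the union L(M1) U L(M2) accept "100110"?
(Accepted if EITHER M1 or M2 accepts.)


M1: final=q1 accepted=True
M2: final=r2 accepted=False

Yes, union accepts


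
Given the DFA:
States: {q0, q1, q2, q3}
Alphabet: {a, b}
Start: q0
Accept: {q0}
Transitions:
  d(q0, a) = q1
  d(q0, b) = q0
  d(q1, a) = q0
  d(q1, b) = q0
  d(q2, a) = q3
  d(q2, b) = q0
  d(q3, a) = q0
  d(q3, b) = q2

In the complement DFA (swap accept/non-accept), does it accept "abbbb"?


Trace: q0 -> q1 -> q0 -> q0 -> q0 -> q0
Final: q0
Original accept: {q0}
Complement: q0 is in original accept

No, complement rejects (original accepts)


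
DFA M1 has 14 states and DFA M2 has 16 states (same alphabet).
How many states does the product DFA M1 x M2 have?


Product construction pairs every M1 state with every M2 state.
14 * 16 = 224

224


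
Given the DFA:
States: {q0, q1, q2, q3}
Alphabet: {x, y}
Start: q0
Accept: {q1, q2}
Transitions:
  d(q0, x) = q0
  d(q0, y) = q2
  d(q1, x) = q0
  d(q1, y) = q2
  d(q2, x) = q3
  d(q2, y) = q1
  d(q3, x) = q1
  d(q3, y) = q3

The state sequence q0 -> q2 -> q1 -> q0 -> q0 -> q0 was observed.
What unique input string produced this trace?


Trace back each transition to find the symbol:
  q0 --[y]--> q2
  q2 --[y]--> q1
  q1 --[x]--> q0
  q0 --[x]--> q0
  q0 --[x]--> q0

"yyxxx"


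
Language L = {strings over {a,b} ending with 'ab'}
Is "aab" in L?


last two symbols = 'ab'

Yes, "aab" is in L


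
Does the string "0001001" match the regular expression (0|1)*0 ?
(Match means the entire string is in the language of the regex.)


|string| = 7; first = '0'; last = '1'

No, "0001001" does not match (0|1)*0
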